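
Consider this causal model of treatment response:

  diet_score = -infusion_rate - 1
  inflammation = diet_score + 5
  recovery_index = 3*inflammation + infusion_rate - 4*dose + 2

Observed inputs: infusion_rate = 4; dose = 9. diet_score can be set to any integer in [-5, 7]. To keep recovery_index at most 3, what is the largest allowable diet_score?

diet_score = 6

Intervening on diet_score fixes its value directly, overriding its dependence on infusion_rate.
Substituting into the recovery_index equation gives recovery_index = 3*diet_score - 15.
Require 3*diet_score - 15 ≤ 3, so diet_score ≤ 6.
The largest integer in [-5, 7] satisfying this is 6.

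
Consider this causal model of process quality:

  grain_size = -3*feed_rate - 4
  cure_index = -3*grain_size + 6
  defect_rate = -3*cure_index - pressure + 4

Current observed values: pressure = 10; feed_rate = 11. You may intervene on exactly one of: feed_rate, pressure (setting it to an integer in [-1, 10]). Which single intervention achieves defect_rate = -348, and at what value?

Intervening on feed_rate: defect_rate = -27*feed_rate - 60. Reaching -348 requires feed_rate = 32/3, not an integer.
Intervening on pressure: with other inputs at their observed values, defect_rate = -pressure - 347. Solving for -348 gives pressure = 1, within [-1, 10].

set pressure = 1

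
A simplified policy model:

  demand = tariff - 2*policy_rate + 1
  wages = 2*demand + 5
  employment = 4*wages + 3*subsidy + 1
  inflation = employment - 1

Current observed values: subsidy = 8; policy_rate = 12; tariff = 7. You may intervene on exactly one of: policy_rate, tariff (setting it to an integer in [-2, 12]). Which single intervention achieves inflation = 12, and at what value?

set policy_rate = 6

Intervening on policy_rate: with other inputs at their observed values, inflation = -16*policy_rate + 108. Solving for 12 gives policy_rate = 6, within [-2, 12].
Intervening on tariff: inflation = 8*tariff - 140. Reaching 12 requires tariff = 19, outside [-2, 12].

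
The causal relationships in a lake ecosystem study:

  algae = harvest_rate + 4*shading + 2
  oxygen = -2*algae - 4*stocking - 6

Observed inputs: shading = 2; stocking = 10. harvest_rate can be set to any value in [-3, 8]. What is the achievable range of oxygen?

-82 to -60

Substituting into the algae equation gives algae = harvest_rate + 10.
Substituting into the oxygen equation gives oxygen = -2*harvest_rate - 66.
Linear in harvest_rate, so extremes are at the endpoints: harvest_rate = -3 gives oxygen = -60; harvest_rate = 8 gives oxygen = -82.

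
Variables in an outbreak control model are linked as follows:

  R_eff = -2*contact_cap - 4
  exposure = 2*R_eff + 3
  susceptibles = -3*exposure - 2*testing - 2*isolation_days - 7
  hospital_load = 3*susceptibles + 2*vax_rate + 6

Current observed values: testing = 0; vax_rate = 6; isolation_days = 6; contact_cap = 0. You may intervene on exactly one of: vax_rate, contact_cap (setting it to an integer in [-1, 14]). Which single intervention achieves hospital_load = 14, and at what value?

Intervening on vax_rate: with other inputs at their observed values, hospital_load = 2*vax_rate - 6. Solving for 14 gives vax_rate = 10, within [-1, 14].
Intervening on contact_cap: hospital_load = 36*contact_cap + 6. Reaching 14 requires contact_cap = 2/9, not an integer.

set vax_rate = 10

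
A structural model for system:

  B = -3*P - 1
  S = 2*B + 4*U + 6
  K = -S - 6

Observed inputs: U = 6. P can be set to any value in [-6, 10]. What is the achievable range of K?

Substituting into the S equation gives S = -6*P + 28.
Substituting into the K equation gives K = 6*P - 34.
Linear in P, so extremes are at the endpoints: P = -6 gives K = -70; P = 10 gives K = 26.

-70 to 26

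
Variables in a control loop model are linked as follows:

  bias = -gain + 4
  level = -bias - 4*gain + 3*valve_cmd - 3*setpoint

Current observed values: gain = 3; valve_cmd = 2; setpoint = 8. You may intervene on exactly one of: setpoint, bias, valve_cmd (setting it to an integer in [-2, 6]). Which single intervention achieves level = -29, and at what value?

set bias = -1

Intervening on setpoint: level = -3*setpoint - 7. Reaching -29 requires setpoint = 22/3, not an integer.
Intervening on bias: with other inputs at their observed values, level = -bias - 30. Solving for -29 gives bias = -1, within [-2, 6].
Intervening on valve_cmd: level = 3*valve_cmd - 37. Reaching -29 requires valve_cmd = 8/3, not an integer.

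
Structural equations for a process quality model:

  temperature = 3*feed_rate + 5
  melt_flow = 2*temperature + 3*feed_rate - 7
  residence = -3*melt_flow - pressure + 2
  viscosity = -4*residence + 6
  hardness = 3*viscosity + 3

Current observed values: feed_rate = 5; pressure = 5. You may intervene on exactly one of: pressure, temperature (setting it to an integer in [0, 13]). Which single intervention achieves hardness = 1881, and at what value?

Intervening on pressure: with other inputs at their observed values, hardness = 12*pressure + 1725. Solving for 1881 gives pressure = 13, within [0, 13].
Intervening on temperature: hardness = 72*temperature + 345. Reaching 1881 requires temperature = 64/3, not an integer.

set pressure = 13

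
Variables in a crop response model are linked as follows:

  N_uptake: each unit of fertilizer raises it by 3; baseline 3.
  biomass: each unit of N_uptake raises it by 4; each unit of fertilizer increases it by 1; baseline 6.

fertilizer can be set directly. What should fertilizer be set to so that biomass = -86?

Substituting into the biomass equation gives biomass = 13*fertilizer + 18.
Solve 13*fertilizer + 18 = -86: fertilizer = (-86 - 18) / 13 = -8.

fertilizer = -8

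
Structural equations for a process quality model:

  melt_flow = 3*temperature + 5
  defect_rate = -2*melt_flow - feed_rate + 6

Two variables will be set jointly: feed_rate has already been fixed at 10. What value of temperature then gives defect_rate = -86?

temperature = 12

With feed_rate held at 10:
Substituting into the defect_rate equation gives defect_rate = -6*temperature - 14.
Solve -6*temperature - 14 = -86: temperature = (-86 + 14) / -6 = 12.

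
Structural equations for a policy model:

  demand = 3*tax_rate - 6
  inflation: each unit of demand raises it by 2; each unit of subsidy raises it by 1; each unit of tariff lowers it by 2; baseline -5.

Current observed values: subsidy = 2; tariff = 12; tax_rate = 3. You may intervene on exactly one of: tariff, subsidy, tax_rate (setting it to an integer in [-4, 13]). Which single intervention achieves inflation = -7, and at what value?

set tariff = 5

Intervening on tariff: with other inputs at their observed values, inflation = -2*tariff + 3. Solving for -7 gives tariff = 5, within [-4, 13].
Intervening on subsidy: inflation = subsidy - 23. Reaching -7 requires subsidy = 16, outside [-4, 13].
Intervening on tax_rate: inflation = 6*tax_rate - 39. Reaching -7 requires tax_rate = 16/3, not an integer.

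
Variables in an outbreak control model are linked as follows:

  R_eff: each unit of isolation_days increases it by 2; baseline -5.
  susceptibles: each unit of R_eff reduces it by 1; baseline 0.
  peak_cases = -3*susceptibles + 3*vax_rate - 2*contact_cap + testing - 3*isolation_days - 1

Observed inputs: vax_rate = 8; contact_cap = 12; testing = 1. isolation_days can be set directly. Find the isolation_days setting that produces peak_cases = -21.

isolation_days = -2

Substituting into the susceptibles equation gives susceptibles = -2*isolation_days + 5.
This gives peak_cases = 3*isolation_days - 15.
Solve 3*isolation_days - 15 = -21: isolation_days = (-21 + 15) / 3 = -2.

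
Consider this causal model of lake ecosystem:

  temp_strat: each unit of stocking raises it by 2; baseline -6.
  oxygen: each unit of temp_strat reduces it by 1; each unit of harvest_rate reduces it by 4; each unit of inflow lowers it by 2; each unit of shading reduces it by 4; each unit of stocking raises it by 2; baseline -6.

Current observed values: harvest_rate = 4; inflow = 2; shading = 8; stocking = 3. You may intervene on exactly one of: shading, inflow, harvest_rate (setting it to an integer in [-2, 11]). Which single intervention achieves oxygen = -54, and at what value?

Intervening on shading: oxygen = -4*shading - 20. Reaching -54 requires shading = 17/2, not an integer.
Intervening on inflow: with other inputs at their observed values, oxygen = -2*inflow - 48. Solving for -54 gives inflow = 3, within [-2, 11].
Intervening on harvest_rate: oxygen = -4*harvest_rate - 36. Reaching -54 requires harvest_rate = 9/2, not an integer.

set inflow = 3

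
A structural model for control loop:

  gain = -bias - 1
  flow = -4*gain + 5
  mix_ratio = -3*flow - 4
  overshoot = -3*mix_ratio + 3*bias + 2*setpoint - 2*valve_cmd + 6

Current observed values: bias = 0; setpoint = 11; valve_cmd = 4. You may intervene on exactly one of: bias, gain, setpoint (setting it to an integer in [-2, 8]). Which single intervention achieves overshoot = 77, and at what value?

Intervening on bias: overshoot = 39*bias + 113. Reaching 77 requires bias = -12/13, not an integer.
Intervening on gain: with other inputs at their observed values, overshoot = -36*gain + 77. Solving for 77 gives gain = 0, within [-2, 8].
Intervening on setpoint: overshoot = 2*setpoint + 91. Reaching 77 requires setpoint = -7, outside [-2, 8].

set gain = 0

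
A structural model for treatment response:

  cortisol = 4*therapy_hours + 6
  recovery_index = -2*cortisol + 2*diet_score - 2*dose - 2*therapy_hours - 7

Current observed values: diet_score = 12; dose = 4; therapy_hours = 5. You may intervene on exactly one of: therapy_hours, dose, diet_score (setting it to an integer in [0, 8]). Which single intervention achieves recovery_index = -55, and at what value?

Intervening on therapy_hours: recovery_index = -10*therapy_hours - 3. Reaching -55 requires therapy_hours = 26/5, not an integer.
Intervening on dose: with other inputs at their observed values, recovery_index = -2*dose - 45. Solving for -55 gives dose = 5, within [0, 8].
Intervening on diet_score: recovery_index = 2*diet_score - 77. Reaching -55 requires diet_score = 11, outside [0, 8].

set dose = 5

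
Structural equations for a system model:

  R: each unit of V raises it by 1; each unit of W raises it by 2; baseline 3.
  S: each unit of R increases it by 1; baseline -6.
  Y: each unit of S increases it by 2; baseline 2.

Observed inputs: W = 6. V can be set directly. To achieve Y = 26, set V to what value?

V = 3

Substituting into the R equation gives R = V + 15.
This gives S = V + 9.
Substituting into the Y equation gives Y = 2*V + 20.
Solve 2*V + 20 = 26: V = (26 - 20) / 2 = 3.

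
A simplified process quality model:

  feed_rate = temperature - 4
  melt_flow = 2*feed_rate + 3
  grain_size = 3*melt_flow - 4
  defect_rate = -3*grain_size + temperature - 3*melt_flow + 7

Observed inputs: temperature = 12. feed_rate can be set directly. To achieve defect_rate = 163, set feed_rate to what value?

feed_rate = -7

Intervening on feed_rate fixes its value directly, overriding its dependence on temperature.
Substituting into the grain_size equation gives grain_size = 6*feed_rate + 5.
Substituting into the defect_rate equation gives defect_rate = -24*feed_rate - 5.
Solve -24*feed_rate - 5 = 163: feed_rate = (163 + 5) / -24 = -7.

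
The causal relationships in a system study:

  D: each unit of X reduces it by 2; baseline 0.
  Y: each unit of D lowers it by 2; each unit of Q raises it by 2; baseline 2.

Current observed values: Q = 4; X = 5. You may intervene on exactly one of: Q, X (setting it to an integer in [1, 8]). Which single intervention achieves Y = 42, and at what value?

set X = 8

Intervening on Q: Y = 2*Q + 22. Reaching 42 requires Q = 10, outside [1, 8].
Intervening on X: with other inputs at their observed values, Y = 4*X + 10. Solving for 42 gives X = 8, within [1, 8].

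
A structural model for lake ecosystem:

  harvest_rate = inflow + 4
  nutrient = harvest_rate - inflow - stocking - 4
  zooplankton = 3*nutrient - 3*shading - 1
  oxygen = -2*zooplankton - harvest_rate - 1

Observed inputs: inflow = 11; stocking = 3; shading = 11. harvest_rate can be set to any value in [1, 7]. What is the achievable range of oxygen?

126 to 168

Intervening on harvest_rate fixes its value directly, overriding its dependence on inflow.
Substituting into the nutrient equation gives nutrient = harvest_rate - 18.
Substituting into the zooplankton equation gives zooplankton = 3*harvest_rate - 88.
Substituting into the oxygen equation gives oxygen = -7*harvest_rate + 175.
Linear in harvest_rate, so extremes are at the endpoints: harvest_rate = 1 gives oxygen = 168; harvest_rate = 7 gives oxygen = 126.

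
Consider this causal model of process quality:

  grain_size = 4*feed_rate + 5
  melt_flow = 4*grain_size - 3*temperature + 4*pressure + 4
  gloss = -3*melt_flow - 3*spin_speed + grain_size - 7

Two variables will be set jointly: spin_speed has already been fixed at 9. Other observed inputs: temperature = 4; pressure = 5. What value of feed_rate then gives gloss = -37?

With spin_speed held at 9:
Substituting into the melt_flow equation gives melt_flow = 16*feed_rate + 32.
Substituting into the gloss equation gives gloss = -44*feed_rate - 125.
Solve -44*feed_rate - 125 = -37: feed_rate = (-37 + 125) / -44 = -2.

feed_rate = -2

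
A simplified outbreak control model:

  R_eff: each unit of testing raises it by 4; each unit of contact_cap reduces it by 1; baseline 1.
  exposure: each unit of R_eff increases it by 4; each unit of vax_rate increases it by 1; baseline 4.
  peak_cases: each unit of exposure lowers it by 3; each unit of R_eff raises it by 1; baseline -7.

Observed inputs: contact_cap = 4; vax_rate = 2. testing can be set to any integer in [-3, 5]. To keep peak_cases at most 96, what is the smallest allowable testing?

Substituting into the R_eff equation gives R_eff = 4*testing - 3.
Substituting into the exposure equation gives exposure = 16*testing - 6.
This gives peak_cases = -44*testing + 8.
Require -44*testing + 8 ≤ 96, so testing ≥ -2.
The smallest integer in [-3, 5] satisfying this is -2.

testing = -2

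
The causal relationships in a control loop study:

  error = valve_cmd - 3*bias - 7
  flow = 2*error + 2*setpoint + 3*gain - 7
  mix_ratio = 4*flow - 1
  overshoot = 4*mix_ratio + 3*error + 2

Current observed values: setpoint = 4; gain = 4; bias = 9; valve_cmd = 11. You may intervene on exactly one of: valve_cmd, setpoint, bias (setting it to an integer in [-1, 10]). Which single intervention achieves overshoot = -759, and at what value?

Intervening on valve_cmd: overshoot = 35*valve_cmd - 984. Reaching -759 requires valve_cmd = 45/7, not an integer.
Intervening on setpoint: with other inputs at their observed values, overshoot = 32*setpoint - 727. Solving for -759 gives setpoint = -1, within [-1, 10].
Intervening on bias: overshoot = -105*bias + 346. Reaching -759 requires bias = 221/21, not an integer.

set setpoint = -1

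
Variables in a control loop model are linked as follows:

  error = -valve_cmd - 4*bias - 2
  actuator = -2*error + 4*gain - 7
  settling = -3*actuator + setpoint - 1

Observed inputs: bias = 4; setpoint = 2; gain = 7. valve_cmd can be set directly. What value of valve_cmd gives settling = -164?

valve_cmd = -1

Substituting into the error equation gives error = -valve_cmd - 18.
Substituting into the actuator equation gives actuator = 2*valve_cmd + 57.
This gives settling = -6*valve_cmd - 170.
Solve -6*valve_cmd - 170 = -164: valve_cmd = (-164 + 170) / -6 = -1.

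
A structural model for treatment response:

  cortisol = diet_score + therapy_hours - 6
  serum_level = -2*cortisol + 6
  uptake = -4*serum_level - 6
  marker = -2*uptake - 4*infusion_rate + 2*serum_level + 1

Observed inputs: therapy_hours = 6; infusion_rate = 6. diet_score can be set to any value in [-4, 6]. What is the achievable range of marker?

Substituting into the cortisol equation gives cortisol = diet_score.
Substituting into the serum_level equation gives serum_level = -2*diet_score + 6.
uptake becomes 8*diet_score - 30.
Substituting into the marker equation gives marker = -20*diet_score + 49.
Linear in diet_score, so extremes are at the endpoints: diet_score = -4 gives marker = 129; diet_score = 6 gives marker = -71.

-71 to 129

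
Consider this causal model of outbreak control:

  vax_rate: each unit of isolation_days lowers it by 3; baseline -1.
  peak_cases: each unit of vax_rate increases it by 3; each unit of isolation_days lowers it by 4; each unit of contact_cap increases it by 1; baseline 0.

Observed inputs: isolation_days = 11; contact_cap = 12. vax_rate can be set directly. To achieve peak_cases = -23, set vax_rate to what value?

vax_rate = 3

Intervening on vax_rate fixes its value directly, overriding its dependence on isolation_days.
Substituting into the peak_cases equation gives peak_cases = 3*vax_rate - 32.
Solve 3*vax_rate - 32 = -23: vax_rate = (-23 + 32) / 3 = 3.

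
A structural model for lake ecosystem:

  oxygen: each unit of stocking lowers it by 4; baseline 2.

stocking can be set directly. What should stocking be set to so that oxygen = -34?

stocking = 9

Solve -4*stocking + 2 = -34: stocking = (-34 - 2) / -4 = 9.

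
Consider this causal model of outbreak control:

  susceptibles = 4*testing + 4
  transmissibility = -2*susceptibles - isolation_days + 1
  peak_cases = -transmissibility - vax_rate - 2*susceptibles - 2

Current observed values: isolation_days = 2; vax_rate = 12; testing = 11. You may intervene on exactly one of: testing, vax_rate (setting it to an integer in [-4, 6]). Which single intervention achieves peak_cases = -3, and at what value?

set vax_rate = 2

Intervening on testing: the paths from testing to peak_cases cancel (net effect zero), leaving peak_cases = -13; -3 is unreachable this way.
Intervening on vax_rate: with other inputs at their observed values, peak_cases = -vax_rate - 1. Solving for -3 gives vax_rate = 2, within [-4, 6].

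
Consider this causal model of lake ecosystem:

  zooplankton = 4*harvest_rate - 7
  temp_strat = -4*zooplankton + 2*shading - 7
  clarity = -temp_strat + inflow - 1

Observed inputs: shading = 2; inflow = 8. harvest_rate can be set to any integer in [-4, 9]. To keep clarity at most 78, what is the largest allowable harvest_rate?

harvest_rate = 6

Substituting into the temp_strat equation gives temp_strat = -16*harvest_rate + 25.
So clarity = 16*harvest_rate - 18.
Require 16*harvest_rate - 18 ≤ 78, so harvest_rate ≤ 6.
The largest integer in [-4, 9] satisfying this is 6.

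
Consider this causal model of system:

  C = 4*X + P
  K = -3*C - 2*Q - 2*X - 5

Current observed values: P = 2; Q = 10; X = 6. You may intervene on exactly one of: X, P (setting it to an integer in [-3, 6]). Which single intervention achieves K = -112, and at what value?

set P = 1

Intervening on X: K = -14*X - 31. Reaching -112 requires X = 81/14, not an integer.
Intervening on P: with other inputs at their observed values, K = -3*P - 109. Solving for -112 gives P = 1, within [-3, 6].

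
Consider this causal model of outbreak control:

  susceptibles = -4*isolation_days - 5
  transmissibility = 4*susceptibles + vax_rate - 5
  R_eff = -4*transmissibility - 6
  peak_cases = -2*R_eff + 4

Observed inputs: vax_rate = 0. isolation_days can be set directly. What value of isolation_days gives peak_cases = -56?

Substituting into the transmissibility equation gives transmissibility = -16*isolation_days - 25.
Substituting into the R_eff equation gives R_eff = 64*isolation_days + 94.
This gives peak_cases = -128*isolation_days - 184.
Solve -128*isolation_days - 184 = -56: isolation_days = (-56 + 184) / -128 = -1.

isolation_days = -1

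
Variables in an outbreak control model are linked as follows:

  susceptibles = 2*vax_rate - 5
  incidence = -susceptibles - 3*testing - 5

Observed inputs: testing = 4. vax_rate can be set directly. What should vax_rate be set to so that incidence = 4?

vax_rate = -8

Substituting into the incidence equation gives incidence = -2*vax_rate - 12.
Solve -2*vax_rate - 12 = 4: vax_rate = (4 + 12) / -2 = -8.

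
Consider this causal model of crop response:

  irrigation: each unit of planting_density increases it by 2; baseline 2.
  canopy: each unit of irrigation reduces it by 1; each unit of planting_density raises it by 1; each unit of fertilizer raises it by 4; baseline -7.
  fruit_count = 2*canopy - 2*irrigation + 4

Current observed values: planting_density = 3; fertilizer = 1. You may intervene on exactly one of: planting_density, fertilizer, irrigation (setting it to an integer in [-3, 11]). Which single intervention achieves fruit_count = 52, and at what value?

Intervening on planting_density: fruit_count = -6*planting_density - 10. Reaching 52 requires planting_density = -31/3, not an integer.
Intervening on fertilizer: with other inputs at their observed values, fruit_count = 8*fertilizer - 36. Solving for 52 gives fertilizer = 11, within [-3, 11].
Intervening on irrigation: fruit_count = -4*irrigation + 4. Reaching 52 requires irrigation = -12, outside [-3, 11].

set fertilizer = 11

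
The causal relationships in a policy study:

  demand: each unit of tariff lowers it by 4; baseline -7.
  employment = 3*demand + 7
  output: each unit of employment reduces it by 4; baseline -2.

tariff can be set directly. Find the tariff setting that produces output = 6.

Substituting into the employment equation gives employment = -12*tariff - 14.
Substituting into the output equation gives output = 48*tariff + 54.
Solve 48*tariff + 54 = 6: tariff = (6 - 54) / 48 = -1.

tariff = -1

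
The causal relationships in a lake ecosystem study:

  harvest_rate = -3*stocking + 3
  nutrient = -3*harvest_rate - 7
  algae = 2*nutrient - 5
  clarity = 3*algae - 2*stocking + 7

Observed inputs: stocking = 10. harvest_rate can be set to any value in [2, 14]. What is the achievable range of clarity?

Intervening on harvest_rate fixes its value directly, overriding its dependence on stocking.
Substituting into the algae equation gives algae = -6*harvest_rate - 19.
This gives clarity = -18*harvest_rate - 70.
Linear in harvest_rate, so extremes are at the endpoints: harvest_rate = 2 gives clarity = -106; harvest_rate = 14 gives clarity = -322.

-322 to -106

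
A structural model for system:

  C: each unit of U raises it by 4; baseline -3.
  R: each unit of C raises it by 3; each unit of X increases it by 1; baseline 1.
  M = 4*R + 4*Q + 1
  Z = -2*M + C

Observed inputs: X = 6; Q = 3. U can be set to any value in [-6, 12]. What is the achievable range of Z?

-1117 to 539

Substituting into the R equation gives R = 12*U - 2.
Substituting into the M equation gives M = 48*U + 5.
Z becomes -92*U - 13.
Linear in U, so extremes are at the endpoints: U = -6 gives Z = 539; U = 12 gives Z = -1117.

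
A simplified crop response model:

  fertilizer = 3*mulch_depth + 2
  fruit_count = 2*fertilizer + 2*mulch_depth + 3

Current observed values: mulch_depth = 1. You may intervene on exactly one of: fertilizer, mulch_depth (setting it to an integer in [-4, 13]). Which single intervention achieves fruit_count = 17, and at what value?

Intervening on fertilizer: with other inputs at their observed values, fruit_count = 2*fertilizer + 5. Solving for 17 gives fertilizer = 6, within [-4, 13].
Intervening on mulch_depth: fruit_count = 8*mulch_depth + 7. Reaching 17 requires mulch_depth = 5/4, not an integer.

set fertilizer = 6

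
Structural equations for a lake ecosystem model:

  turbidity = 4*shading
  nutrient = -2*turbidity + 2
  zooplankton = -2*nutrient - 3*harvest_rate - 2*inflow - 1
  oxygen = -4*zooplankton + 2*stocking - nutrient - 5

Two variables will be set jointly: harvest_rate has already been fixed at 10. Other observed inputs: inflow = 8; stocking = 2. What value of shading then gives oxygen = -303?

shading = 9

With harvest_rate held at 10:
Substituting into the nutrient equation gives nutrient = -8*shading + 2.
Substituting into the zooplankton equation gives zooplankton = 16*shading - 51.
Substituting into the oxygen equation gives oxygen = -56*shading + 201.
Solve -56*shading + 201 = -303: shading = (-303 - 201) / -56 = 9.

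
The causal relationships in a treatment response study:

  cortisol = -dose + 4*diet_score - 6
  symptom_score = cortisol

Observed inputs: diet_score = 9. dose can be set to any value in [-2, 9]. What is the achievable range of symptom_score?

21 to 32

Substituting into the cortisol equation gives cortisol = -dose + 30.
This gives symptom_score = -dose + 30.
Linear in dose, so extremes are at the endpoints: dose = -2 gives symptom_score = 32; dose = 9 gives symptom_score = 21.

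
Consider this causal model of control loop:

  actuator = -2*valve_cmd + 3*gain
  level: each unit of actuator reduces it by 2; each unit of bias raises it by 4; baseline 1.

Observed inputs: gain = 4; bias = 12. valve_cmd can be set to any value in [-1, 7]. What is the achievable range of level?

Substituting into the actuator equation gives actuator = -2*valve_cmd + 12.
Substituting into the level equation gives level = 4*valve_cmd + 25.
Linear in valve_cmd, so extremes are at the endpoints: valve_cmd = -1 gives level = 21; valve_cmd = 7 gives level = 53.

21 to 53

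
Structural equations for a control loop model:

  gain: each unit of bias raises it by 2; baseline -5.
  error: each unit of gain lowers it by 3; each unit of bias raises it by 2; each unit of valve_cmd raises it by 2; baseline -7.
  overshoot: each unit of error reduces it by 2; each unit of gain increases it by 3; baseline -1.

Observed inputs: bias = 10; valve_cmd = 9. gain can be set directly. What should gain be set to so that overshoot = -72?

Intervening on gain fixes its value directly, overriding its dependence on bias.
Substituting into the error equation gives error = -3*gain + 31.
So overshoot = 9*gain - 63.
Solve 9*gain - 63 = -72: gain = (-72 + 63) / 9 = -1.

gain = -1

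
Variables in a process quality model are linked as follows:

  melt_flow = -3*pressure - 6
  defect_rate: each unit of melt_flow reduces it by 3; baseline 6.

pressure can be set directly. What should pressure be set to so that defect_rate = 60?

Substituting into the defect_rate equation gives defect_rate = 9*pressure + 24.
Solve 9*pressure + 24 = 60: pressure = (60 - 24) / 9 = 4.

pressure = 4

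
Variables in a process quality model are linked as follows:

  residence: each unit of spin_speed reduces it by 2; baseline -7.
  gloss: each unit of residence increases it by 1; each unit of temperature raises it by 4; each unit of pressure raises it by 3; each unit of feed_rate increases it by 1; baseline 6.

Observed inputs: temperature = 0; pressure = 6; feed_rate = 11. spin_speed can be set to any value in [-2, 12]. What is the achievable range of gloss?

Substituting into the gloss equation gives gloss = -2*spin_speed + 28.
Linear in spin_speed, so extremes are at the endpoints: spin_speed = -2 gives gloss = 32; spin_speed = 12 gives gloss = 4.

4 to 32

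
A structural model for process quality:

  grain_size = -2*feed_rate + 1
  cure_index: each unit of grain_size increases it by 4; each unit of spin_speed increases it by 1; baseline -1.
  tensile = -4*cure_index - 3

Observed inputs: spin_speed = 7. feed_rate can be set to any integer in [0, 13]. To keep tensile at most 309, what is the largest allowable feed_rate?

feed_rate = 11

Substituting into the cure_index equation gives cure_index = -8*feed_rate + 10.
This gives tensile = 32*feed_rate - 43.
Require 32*feed_rate - 43 ≤ 309, so feed_rate ≤ 11.
The largest integer in [0, 13] satisfying this is 11.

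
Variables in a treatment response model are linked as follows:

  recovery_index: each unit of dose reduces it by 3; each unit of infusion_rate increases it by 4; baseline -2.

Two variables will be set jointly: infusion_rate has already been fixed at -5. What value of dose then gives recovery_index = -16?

dose = -2

With infusion_rate held at -5:
Substituting into the recovery_index equation gives recovery_index = -3*dose - 22.
Solve -3*dose - 22 = -16: dose = (-16 + 22) / -3 = -2.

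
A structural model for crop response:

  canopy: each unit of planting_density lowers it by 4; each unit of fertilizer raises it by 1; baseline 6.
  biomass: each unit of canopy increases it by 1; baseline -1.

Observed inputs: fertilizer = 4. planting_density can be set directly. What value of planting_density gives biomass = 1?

Substituting into the canopy equation gives canopy = -4*planting_density + 10.
So biomass = -4*planting_density + 9.
Solve -4*planting_density + 9 = 1: planting_density = (1 - 9) / -4 = 2.

planting_density = 2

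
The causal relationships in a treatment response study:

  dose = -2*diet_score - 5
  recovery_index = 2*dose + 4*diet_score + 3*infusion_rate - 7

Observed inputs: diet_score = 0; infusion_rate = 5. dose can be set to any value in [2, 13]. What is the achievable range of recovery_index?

12 to 34

Intervening on dose fixes its value directly, overriding its dependence on diet_score.
Substituting into the recovery_index equation gives recovery_index = 2*dose + 8.
Linear in dose, so extremes are at the endpoints: dose = 2 gives recovery_index = 12; dose = 13 gives recovery_index = 34.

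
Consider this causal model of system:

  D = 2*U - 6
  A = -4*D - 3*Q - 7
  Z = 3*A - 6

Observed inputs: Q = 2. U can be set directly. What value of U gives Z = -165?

U = 8

Substituting into the A equation gives A = -8*U + 11.
Substituting into the Z equation gives Z = -24*U + 27.
Solve -24*U + 27 = -165: U = (-165 - 27) / -24 = 8.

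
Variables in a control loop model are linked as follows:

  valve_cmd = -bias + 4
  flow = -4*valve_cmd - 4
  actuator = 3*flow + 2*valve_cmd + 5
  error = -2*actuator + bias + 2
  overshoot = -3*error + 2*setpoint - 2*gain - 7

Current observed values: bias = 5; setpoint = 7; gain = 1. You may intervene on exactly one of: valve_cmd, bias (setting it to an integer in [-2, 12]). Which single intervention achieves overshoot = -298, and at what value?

Intervening on valve_cmd: with other inputs at their observed values, overshoot = -60*valve_cmd - 58. Solving for -298 gives valve_cmd = 4, within [-2, 12].
Intervening on bias: overshoot = 57*bias - 283. Reaching -298 requires bias = -5/19, not an integer.

set valve_cmd = 4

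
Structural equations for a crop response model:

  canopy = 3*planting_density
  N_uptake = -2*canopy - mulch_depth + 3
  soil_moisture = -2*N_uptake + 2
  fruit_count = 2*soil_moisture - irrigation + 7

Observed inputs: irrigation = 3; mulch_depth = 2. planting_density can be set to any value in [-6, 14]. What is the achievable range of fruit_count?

Substituting into the N_uptake equation gives N_uptake = -6*planting_density + 1.
So soil_moisture = 12*planting_density.
Substituting into the fruit_count equation gives fruit_count = 24*planting_density + 4.
Linear in planting_density, so extremes are at the endpoints: planting_density = -6 gives fruit_count = -140; planting_density = 14 gives fruit_count = 340.

-140 to 340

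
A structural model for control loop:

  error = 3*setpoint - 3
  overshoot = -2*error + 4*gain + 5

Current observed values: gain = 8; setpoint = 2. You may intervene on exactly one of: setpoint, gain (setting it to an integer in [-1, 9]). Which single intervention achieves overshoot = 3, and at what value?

set gain = 1

Intervening on setpoint: overshoot = -6*setpoint + 43. Reaching 3 requires setpoint = 20/3, not an integer.
Intervening on gain: with other inputs at their observed values, overshoot = 4*gain - 1. Solving for 3 gives gain = 1, within [-1, 9].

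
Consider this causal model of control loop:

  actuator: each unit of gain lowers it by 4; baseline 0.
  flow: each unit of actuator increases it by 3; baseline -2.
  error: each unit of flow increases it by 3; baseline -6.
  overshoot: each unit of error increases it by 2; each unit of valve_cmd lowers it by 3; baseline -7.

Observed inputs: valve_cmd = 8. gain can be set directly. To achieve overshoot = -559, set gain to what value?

gain = 7

Substituting into the flow equation gives flow = -12*gain - 2.
Substituting into the error equation gives error = -36*gain - 12.
So overshoot = -72*gain - 55.
Solve -72*gain - 55 = -559: gain = (-559 + 55) / -72 = 7.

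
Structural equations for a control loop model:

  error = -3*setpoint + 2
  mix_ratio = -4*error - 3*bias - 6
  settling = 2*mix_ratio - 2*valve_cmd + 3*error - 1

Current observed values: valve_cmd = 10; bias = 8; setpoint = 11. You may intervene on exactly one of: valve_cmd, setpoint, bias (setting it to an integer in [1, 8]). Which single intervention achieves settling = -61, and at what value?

set setpoint = 2

Intervening on valve_cmd: settling = -2*valve_cmd + 94. Reaching -61 requires valve_cmd = 155/2, not an integer.
Intervening on setpoint: with other inputs at their observed values, settling = 15*setpoint - 91. Solving for -61 gives setpoint = 2, within [1, 8].
Intervening on bias: settling = -6*bias + 122. Reaching -61 requires bias = 61/2, not an integer.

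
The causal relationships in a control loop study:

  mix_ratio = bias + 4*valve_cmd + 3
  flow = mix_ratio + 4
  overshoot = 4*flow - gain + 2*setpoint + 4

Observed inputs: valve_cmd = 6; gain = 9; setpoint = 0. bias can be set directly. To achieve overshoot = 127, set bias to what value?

Substituting into the mix_ratio equation gives mix_ratio = bias + 27.
flow becomes bias + 31.
Substituting into the overshoot equation gives overshoot = 4*bias + 119.
Solve 4*bias + 119 = 127: bias = (127 - 119) / 4 = 2.

bias = 2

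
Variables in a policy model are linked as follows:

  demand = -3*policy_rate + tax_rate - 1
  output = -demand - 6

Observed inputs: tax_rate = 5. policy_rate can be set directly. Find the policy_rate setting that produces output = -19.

policy_rate = -3

Substituting into the demand equation gives demand = -3*policy_rate + 4.
So output = 3*policy_rate - 10.
Solve 3*policy_rate - 10 = -19: policy_rate = (-19 + 10) / 3 = -3.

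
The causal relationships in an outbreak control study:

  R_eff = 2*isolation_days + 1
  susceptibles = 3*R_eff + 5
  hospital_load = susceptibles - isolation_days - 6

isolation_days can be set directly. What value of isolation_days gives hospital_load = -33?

isolation_days = -7

Substituting into the susceptibles equation gives susceptibles = 6*isolation_days + 8.
Substituting into the hospital_load equation gives hospital_load = 5*isolation_days + 2.
Solve 5*isolation_days + 2 = -33: isolation_days = (-33 - 2) / 5 = -7.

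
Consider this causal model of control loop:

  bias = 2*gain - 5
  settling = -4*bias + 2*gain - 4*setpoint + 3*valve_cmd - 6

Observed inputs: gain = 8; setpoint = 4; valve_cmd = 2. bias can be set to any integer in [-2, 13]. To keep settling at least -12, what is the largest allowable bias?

bias = 3

Intervening on bias fixes its value directly, overriding its dependence on gain.
Substituting into the settling equation gives settling = -4*bias.
Require -4*bias ≥ -12, so bias ≤ 3.
The largest integer in [-2, 13] satisfying this is 3.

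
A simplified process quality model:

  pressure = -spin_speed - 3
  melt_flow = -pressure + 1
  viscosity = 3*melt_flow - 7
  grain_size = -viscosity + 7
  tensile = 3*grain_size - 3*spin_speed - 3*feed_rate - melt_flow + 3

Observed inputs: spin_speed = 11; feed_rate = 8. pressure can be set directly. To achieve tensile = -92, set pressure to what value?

pressure = -7

Intervening on pressure fixes its value directly, overriding its dependence on spin_speed.
Substituting into the viscosity equation gives viscosity = -3*pressure - 4.
Substituting into the grain_size equation gives grain_size = 3*pressure + 11.
Substituting into the tensile equation gives tensile = 10*pressure - 22.
Solve 10*pressure - 22 = -92: pressure = (-92 + 22) / 10 = -7.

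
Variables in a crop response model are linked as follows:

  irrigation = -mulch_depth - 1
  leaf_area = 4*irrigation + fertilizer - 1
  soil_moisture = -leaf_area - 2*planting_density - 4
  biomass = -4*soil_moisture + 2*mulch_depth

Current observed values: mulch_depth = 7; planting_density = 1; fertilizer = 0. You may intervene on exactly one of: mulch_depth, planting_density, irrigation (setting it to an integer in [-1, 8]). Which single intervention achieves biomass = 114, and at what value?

set irrigation = 5

Intervening on mulch_depth: biomass = -14*mulch_depth + 4. Reaching 114 requires mulch_depth = -55/7, not an integer.
Intervening on planting_density: biomass = 8*planting_density - 102. Reaching 114 requires planting_density = 27, outside [-1, 8].
Intervening on irrigation: with other inputs at their observed values, biomass = 16*irrigation + 34. Solving for 114 gives irrigation = 5, within [-1, 8].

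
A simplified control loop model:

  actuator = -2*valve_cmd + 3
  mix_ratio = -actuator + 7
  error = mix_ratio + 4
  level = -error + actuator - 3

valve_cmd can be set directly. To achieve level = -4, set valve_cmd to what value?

valve_cmd = -1

Substituting into the mix_ratio equation gives mix_ratio = 2*valve_cmd + 4.
error becomes 2*valve_cmd + 8.
So level = -4*valve_cmd - 8.
Solve -4*valve_cmd - 8 = -4: valve_cmd = (-4 + 8) / -4 = -1.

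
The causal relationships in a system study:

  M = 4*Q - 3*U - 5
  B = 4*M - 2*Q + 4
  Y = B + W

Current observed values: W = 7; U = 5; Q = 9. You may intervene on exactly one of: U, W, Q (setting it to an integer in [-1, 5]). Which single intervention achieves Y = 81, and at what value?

Intervening on U: with other inputs at their observed values, Y = -12*U + 117. Solving for 81 gives U = 3, within [-1, 5].
Intervening on W: Y = W + 50. Reaching 81 requires W = 31, outside [-1, 5].
Intervening on Q: Y = 14*Q - 69. Reaching 81 requires Q = 75/7, not an integer.

set U = 3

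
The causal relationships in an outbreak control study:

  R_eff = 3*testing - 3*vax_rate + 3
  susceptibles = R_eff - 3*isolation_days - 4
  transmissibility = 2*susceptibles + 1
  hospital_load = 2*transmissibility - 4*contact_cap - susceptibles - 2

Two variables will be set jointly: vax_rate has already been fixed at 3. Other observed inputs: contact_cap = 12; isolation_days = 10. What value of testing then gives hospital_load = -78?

testing = 10

With vax_rate held at 3:
Substituting into the R_eff equation gives R_eff = 3*testing - 6.
Substituting into the susceptibles equation gives susceptibles = 3*testing - 40.
This gives transmissibility = 6*testing - 79.
Substituting into the hospital_load equation gives hospital_load = 9*testing - 168.
Solve 9*testing - 168 = -78: testing = (-78 + 168) / 9 = 10.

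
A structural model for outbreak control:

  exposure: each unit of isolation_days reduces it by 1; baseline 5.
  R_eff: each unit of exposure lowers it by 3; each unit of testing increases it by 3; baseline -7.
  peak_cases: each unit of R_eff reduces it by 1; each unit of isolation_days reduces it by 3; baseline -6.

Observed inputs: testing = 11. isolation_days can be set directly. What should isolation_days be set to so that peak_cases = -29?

Substituting into the R_eff equation gives R_eff = 3*isolation_days + 11.
Substituting into the peak_cases equation gives peak_cases = -6*isolation_days - 17.
Solve -6*isolation_days - 17 = -29: isolation_days = (-29 + 17) / -6 = 2.

isolation_days = 2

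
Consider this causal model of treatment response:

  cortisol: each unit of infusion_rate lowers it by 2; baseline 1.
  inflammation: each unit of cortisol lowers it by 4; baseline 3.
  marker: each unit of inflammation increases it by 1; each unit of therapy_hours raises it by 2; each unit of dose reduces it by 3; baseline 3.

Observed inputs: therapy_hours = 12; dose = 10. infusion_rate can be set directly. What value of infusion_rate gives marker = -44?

Substituting into the inflammation equation gives inflammation = 8*infusion_rate - 1.
This gives marker = 8*infusion_rate - 4.
Solve 8*infusion_rate - 4 = -44: infusion_rate = (-44 + 4) / 8 = -5.

infusion_rate = -5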